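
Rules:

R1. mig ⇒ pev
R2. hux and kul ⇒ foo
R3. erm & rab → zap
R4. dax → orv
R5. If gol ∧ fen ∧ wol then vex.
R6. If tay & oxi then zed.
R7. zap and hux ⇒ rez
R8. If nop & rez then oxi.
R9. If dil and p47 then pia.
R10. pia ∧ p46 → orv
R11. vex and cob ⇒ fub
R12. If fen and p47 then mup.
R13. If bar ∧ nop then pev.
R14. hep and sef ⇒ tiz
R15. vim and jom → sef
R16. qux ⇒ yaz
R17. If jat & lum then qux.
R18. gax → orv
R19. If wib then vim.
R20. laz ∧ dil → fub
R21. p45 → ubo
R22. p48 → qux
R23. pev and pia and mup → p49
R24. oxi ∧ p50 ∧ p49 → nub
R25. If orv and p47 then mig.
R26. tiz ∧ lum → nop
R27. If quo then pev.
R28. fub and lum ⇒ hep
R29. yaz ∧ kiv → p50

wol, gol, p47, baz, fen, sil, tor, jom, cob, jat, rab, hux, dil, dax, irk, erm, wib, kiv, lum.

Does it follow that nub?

zap  (by R3: erm, rab)
orv  (by R4: dax)
vex  (by R5: gol, fen, wol)
rez  (by R7: zap, hux)
pia  (by R9: dil, p47)
fub  (by R11: vex, cob)
mup  (by R12: fen, p47)
qux  (by R17: jat, lum)
vim  (by R19: wib)
mig  (by R25: orv, p47)
hep  (by R28: fub, lum)
pev  (by R1: mig)
sef  (by R15: vim, jom)
yaz  (by R16: qux)
p49  (by R23: pev, pia, mup)
p50  (by R29: yaz, kiv)
tiz  (by R14: hep, sef)
nop  (by R26: tiz, lum)
oxi  (by R8: nop, rez)
nub  (by R24: oxi, p50, p49)

Yes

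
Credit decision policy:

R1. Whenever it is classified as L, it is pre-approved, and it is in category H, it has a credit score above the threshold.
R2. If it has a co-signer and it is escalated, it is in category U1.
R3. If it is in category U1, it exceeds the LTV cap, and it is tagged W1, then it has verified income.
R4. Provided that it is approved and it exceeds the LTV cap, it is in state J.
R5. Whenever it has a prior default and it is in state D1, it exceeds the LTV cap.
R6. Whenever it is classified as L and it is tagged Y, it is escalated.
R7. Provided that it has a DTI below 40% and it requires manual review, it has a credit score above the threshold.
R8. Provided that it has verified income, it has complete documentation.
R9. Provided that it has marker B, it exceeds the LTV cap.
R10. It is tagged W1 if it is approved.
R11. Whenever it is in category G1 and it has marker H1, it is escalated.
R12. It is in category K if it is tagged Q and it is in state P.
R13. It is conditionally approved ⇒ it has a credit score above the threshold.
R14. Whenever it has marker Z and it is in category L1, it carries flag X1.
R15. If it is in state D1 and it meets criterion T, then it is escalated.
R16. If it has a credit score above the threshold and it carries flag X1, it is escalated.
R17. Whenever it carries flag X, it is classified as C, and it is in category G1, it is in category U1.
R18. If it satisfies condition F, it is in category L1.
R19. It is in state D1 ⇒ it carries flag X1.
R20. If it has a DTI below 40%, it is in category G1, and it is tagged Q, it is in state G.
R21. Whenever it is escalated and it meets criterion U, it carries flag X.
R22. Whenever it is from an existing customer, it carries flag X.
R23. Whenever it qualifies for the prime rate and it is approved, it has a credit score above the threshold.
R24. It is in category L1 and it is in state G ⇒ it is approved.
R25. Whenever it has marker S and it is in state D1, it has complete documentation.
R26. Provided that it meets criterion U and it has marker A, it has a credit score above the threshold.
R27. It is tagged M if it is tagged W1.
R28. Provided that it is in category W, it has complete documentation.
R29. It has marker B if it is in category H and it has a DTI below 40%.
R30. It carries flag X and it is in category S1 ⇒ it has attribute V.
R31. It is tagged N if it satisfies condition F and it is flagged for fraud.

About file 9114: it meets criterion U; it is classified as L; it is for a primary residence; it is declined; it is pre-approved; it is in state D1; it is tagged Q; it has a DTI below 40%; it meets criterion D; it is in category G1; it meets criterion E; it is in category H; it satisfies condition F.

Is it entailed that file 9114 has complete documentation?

No

Forward chaining from the given facts derives: has a credit score above the threshold, is in category L1, carries flag X1, is in state G, is approved, has marker B, exceeds the LTV cap, is tagged W1, is escalated, carries flag X, is tagged M, is in state J.
Rules concluding "it has complete documentation": R8 needs "it has verified income"; R25 needs "it has marker S"; R28 needs "it is in category W" — none of these are established.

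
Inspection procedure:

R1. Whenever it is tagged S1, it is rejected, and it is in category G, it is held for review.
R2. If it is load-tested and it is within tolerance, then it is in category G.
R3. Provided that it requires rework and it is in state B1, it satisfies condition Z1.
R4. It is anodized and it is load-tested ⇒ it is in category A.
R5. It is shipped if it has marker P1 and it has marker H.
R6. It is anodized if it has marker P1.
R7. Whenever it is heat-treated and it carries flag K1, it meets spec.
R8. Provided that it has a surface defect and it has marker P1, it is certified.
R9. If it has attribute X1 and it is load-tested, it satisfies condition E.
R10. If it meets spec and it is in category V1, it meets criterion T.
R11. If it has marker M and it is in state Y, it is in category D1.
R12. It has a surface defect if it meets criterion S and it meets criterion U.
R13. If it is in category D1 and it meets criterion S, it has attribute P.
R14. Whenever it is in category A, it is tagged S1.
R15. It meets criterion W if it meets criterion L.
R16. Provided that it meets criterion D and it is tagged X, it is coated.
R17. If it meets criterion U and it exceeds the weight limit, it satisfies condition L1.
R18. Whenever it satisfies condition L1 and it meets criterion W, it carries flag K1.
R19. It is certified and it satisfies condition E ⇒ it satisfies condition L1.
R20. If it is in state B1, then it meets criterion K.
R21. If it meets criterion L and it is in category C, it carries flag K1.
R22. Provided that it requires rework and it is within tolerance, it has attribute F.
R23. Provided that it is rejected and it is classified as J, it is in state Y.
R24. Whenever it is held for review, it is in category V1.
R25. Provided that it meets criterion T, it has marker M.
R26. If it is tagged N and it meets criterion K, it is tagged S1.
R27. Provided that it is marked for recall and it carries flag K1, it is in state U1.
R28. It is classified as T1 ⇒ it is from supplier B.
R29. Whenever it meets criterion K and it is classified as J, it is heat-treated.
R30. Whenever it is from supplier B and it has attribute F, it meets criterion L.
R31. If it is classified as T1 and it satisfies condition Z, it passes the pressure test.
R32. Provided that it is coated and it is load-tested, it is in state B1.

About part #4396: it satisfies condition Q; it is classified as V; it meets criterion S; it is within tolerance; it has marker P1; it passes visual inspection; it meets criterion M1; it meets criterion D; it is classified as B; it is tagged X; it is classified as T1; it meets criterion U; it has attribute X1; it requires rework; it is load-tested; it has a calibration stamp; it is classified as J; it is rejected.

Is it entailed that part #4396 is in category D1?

By R2 (it is load-tested, it is within tolerance): it is in category G.
By R6 (it has marker P1): it is anodized.
By R9 (it has attribute X1, it is load-tested): it satisfies condition E.
By R12 (it meets criterion S, it meets criterion U): it has a surface defect.
By R16 (it meets criterion D, it is tagged X): it is coated.
By R22 (it requires rework, it is within tolerance): it has attribute F.
By R23 (it is rejected, it is classified as J): it is in state Y.
By R28 (it is classified as T1): it is from supplier B.
By R30 (it is from supplier B, it has attribute F): it meets criterion L.
By R32 (it is coated, it is load-tested): it is in state B1.
By R4 (it is anodized, it is load-tested): it is in category A.
By R8 (it has a surface defect, it has marker P1): it is certified.
By R14 (it is in category A): it is tagged S1.
By R15 (it meets criterion L): it meets criterion W.
By R19 (it is certified, it satisfies condition E): it satisfies condition L1.
By R20 (it is in state B1): it meets criterion K.
By R29 (it meets criterion K, it is classified as J): it is heat-treated.
By R1 (it is tagged S1, it is rejected, it is in category G): it is held for review.
By R18 (it satisfies condition L1, it meets criterion W): it carries flag K1.
By R24 (it is held for review): it is in category V1.
By R7 (it is heat-treated, it carries flag K1): it meets spec.
By R10 (it meets spec, it is in category V1): it meets criterion T.
By R25 (it meets criterion T): it has marker M.
By R11 (it has marker M, it is in state Y): it is in category D1.

Yes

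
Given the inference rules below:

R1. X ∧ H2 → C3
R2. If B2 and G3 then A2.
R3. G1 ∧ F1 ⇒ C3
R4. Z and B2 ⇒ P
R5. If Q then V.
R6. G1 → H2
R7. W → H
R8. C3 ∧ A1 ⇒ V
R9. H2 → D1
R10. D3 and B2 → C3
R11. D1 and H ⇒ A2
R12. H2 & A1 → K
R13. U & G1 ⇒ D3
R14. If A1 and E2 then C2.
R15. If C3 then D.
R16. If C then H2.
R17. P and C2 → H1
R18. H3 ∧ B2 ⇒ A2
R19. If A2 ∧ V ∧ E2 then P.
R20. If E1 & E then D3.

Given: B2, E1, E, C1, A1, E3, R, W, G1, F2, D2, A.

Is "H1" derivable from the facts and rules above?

Forward chaining from the given facts derives: H2, H, D1, A2, K, D3, C3, D, V.
The only rule concluding H1 is R17, which needs P; that is never established.

No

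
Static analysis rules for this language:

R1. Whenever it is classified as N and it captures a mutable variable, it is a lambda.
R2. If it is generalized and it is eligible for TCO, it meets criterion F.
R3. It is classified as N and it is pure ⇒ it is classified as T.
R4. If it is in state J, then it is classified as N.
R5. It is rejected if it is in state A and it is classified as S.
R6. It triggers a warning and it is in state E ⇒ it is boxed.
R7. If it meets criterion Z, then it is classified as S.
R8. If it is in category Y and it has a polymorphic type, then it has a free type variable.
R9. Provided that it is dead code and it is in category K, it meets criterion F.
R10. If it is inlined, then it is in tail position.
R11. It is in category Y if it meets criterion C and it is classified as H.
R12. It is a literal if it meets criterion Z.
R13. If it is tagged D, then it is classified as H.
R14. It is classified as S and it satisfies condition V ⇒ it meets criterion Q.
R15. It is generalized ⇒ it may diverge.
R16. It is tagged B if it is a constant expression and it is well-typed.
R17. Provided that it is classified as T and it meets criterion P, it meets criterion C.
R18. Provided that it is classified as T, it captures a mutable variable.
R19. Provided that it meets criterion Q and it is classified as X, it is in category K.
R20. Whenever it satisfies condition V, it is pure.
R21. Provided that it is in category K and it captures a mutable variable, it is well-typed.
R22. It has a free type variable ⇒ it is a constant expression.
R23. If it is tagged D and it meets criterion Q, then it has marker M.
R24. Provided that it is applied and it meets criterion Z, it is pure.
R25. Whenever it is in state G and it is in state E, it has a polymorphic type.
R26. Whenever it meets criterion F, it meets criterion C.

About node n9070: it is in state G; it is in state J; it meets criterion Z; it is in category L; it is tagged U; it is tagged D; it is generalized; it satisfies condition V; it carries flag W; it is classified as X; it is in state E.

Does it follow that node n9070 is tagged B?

Forward chaining from the given facts derives: is classified as N, is classified as S, is a literal, is classified as H, meets criterion Q, may diverge, is in category K, is pure, has marker M, has a polymorphic type, is classified as T, captures a mutable variable, is well-typed, is a lambda.
The only rule concluding "it is tagged B" is R16, which needs "it is a constant expression"; that is never established.

No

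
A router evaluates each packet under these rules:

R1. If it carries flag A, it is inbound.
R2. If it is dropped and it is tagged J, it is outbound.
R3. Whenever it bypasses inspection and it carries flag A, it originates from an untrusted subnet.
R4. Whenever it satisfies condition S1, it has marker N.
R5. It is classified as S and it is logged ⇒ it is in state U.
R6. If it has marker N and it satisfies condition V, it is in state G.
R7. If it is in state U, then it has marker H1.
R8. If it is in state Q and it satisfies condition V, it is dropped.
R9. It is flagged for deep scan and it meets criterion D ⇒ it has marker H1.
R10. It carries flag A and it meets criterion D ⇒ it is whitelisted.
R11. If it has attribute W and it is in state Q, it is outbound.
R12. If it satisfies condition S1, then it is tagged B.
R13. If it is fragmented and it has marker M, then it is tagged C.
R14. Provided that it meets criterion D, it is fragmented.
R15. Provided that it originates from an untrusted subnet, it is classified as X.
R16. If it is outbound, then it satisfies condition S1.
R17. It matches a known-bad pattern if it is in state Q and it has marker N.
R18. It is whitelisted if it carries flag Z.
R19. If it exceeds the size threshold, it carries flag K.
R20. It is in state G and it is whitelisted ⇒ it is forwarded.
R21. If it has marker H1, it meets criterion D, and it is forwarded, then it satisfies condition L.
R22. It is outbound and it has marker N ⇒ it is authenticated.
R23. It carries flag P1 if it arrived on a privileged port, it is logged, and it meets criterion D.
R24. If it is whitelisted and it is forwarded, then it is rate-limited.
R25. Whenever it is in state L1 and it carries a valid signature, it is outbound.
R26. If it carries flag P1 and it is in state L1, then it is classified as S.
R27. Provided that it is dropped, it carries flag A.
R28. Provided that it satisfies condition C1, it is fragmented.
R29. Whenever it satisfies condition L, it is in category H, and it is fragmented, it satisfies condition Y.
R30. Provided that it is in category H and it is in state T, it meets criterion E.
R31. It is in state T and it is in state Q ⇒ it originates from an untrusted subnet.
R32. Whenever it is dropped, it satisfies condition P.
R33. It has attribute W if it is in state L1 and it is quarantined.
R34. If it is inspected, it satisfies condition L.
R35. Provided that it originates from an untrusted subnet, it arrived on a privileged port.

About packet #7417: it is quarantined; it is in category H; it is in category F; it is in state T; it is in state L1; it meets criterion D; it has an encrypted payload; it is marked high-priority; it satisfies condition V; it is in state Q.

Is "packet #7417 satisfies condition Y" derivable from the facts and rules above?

Forward chaining from the given facts derives: is dropped, is fragmented, carries flag A, meets criterion E, originates from an untrusted subnet, satisfies condition P, has attribute W, arrived on a privileged port, is inbound, is whitelisted, is outbound, is classified as X, satisfies condition S1, has marker N, is in state G, is tagged B, matches a known-bad pattern, is forwarded, is authenticated, is rate-limited.
The only rule concluding "it satisfies condition Y" is R29, which needs "it satisfies condition L"; that is never established.

No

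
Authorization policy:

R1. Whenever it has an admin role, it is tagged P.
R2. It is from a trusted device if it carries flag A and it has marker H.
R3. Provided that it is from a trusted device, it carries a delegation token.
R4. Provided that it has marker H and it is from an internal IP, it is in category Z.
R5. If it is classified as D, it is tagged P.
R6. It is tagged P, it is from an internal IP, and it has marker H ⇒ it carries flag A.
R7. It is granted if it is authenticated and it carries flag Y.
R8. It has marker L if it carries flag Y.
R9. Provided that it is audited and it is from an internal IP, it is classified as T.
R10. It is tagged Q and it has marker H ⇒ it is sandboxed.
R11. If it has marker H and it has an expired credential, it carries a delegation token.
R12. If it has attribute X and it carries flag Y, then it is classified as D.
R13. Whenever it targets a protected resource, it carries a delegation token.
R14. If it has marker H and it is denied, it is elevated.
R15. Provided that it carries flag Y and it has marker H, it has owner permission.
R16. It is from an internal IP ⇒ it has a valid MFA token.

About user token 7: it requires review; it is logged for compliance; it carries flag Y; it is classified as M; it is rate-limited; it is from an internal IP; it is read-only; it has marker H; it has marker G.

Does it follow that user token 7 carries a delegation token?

No

Forward chaining from the given facts derives: is in category Z, has marker L, has owner permission, has a valid MFA token.
Rules concluding "it carries a delegation token": R3 needs "it is from a trusted device"; R11 needs "it has an expired credential"; R13 needs "it targets a protected resource" — none of these are established.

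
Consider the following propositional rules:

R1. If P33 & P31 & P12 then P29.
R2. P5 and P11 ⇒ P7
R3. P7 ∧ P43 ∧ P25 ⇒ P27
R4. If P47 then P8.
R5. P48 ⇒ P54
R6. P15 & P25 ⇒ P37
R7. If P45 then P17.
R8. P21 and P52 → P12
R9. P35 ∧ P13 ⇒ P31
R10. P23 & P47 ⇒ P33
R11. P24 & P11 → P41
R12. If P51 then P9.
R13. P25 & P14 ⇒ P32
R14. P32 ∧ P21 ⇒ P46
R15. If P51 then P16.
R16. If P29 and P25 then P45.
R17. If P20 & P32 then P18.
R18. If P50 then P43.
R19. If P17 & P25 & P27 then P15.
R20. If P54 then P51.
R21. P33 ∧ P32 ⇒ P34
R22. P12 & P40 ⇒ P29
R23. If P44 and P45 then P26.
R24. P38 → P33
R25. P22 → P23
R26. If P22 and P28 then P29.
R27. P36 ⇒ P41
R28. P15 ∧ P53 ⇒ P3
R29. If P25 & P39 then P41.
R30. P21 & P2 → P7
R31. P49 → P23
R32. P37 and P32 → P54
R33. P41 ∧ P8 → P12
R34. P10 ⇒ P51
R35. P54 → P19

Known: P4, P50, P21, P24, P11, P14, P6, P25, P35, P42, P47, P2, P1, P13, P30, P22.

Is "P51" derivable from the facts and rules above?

P8  (by R4: P47)
P31  (by R9: P35, P13)
P41  (by R11: P24, P11)
P32  (by R13: P25, P14)
P43  (by R18: P50)
P23  (by R25: P22)
P7  (by R30: P21, P2)
P12  (by R33: P41, P8)
P27  (by R3: P7, P43, P25)
P33  (by R10: P23, P47)
P29  (by R1: P33, P31, P12)
P45  (by R16: P29, P25)
P17  (by R7: P45)
P15  (by R19: P17, P25, P27)
P37  (by R6: P15, P25)
P54  (by R32: P37, P32)
P51  (by R20: P54)

Yes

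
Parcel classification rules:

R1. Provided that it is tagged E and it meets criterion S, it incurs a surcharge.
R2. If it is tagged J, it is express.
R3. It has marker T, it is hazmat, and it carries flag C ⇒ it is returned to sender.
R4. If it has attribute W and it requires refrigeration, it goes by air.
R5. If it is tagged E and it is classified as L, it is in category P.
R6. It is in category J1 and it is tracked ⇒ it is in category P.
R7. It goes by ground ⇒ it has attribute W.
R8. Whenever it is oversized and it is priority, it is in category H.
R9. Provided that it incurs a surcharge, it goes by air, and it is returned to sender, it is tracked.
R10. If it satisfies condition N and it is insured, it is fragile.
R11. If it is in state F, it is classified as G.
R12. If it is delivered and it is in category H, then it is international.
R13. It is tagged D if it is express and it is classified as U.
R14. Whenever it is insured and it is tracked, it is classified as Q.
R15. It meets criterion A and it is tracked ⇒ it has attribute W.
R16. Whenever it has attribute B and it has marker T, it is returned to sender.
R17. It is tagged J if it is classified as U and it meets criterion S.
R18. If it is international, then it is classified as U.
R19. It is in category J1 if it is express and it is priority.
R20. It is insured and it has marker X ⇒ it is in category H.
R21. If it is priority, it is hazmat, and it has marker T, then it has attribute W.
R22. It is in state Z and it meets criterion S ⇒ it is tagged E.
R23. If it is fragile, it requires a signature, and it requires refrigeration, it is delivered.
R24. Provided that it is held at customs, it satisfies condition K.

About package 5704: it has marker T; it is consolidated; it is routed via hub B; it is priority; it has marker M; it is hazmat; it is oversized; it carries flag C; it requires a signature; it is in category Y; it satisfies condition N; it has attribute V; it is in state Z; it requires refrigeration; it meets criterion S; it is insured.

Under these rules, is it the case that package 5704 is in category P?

By R3 (it has marker T, it is hazmat, it carries flag C): it is returned to sender.
By R8 (it is oversized, it is priority): it is in category H.
By R10 (it satisfies condition N, it is insured): it is fragile.
By R21 (it is priority, it is hazmat, it has marker T): it has attribute W.
By R22 (it is in state Z, it meets criterion S): it is tagged E.
By R23 (it is fragile, it requires a signature, it requires refrigeration): it is delivered.
By R1 (it is tagged E, it meets criterion S): it incurs a surcharge.
By R4 (it has attribute W, it requires refrigeration): it goes by air.
By R9 (it incurs a surcharge, it goes by air, it is returned to sender): it is tracked.
By R12 (it is delivered, it is in category H): it is international.
By R18 (it is international): it is classified as U.
By R17 (it is classified as U, it meets criterion S): it is tagged J.
By R2 (it is tagged J): it is express.
By R19 (it is express, it is priority): it is in category J1.
By R6 (it is in category J1, it is tracked): it is in category P.

Yes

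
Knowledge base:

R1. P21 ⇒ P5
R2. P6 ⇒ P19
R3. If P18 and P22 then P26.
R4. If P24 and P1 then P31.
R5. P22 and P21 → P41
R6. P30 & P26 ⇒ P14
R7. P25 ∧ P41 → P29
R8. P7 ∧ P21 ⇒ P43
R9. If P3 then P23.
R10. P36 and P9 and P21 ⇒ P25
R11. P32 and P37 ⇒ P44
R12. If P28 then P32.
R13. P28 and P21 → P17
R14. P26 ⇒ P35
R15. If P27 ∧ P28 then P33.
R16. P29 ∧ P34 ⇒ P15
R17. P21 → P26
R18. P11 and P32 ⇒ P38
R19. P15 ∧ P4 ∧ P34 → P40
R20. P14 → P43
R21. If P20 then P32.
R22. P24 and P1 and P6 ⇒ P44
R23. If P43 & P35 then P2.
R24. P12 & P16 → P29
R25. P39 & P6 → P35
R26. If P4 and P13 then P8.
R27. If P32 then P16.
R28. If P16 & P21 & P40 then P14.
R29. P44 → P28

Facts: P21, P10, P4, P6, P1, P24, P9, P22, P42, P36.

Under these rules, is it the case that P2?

Forward chaining from the given facts derives: P5, P19, P31, P41, P25, P26, P44, P28, P29, P32, P17, P35, P16.
The only rule concluding P2 is R23, which needs P43; that is never established.

No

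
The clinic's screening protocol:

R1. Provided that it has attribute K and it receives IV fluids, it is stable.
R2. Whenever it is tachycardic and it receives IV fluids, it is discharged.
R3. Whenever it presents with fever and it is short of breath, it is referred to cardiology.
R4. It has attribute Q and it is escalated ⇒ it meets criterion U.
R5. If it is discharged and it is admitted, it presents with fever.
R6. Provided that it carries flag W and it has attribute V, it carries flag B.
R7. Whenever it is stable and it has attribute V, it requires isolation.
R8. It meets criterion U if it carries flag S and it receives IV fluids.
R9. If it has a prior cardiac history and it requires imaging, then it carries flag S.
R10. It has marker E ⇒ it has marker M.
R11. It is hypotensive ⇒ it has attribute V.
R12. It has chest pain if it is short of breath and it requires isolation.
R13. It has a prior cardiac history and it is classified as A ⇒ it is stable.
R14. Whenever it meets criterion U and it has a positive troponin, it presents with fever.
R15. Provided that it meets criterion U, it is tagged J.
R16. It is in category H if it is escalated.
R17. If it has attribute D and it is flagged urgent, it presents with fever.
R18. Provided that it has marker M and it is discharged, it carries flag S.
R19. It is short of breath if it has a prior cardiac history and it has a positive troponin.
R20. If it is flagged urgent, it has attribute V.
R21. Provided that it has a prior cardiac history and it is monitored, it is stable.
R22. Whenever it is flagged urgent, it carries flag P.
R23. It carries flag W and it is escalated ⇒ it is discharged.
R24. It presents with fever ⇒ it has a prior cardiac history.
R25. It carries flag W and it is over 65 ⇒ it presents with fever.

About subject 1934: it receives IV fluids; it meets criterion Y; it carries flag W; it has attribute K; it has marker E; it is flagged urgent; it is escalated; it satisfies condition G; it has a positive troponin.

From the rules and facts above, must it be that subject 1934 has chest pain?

By R1 (it has attribute K, it receives IV fluids): it is stable.
By R10 (it has marker E): it has marker M.
By R20 (it is flagged urgent): it has attribute V.
By R23 (it carries flag W, it is escalated): it is discharged.
By R7 (it is stable, it has attribute V): it requires isolation.
By R18 (it has marker M, it is discharged): it carries flag S.
By R8 (it carries flag S, it receives IV fluids): it meets criterion U.
By R14 (it meets criterion U, it has a positive troponin): it presents with fever.
By R24 (it presents with fever): it has a prior cardiac history.
By R19 (it has a prior cardiac history, it has a positive troponin): it is short of breath.
By R12 (it is short of breath, it requires isolation): it has chest pain.

Yes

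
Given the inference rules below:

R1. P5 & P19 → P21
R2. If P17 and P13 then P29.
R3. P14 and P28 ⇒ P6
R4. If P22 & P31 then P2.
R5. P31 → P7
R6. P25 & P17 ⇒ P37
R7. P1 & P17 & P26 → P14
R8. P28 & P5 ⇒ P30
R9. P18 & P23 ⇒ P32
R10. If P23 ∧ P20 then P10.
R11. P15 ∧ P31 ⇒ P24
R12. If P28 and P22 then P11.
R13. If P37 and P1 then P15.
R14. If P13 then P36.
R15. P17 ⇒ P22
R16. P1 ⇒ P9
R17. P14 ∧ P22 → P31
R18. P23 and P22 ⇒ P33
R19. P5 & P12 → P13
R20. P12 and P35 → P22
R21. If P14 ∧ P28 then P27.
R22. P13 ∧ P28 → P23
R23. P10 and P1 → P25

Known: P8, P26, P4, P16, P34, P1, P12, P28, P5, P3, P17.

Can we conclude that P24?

No

Forward chaining from the given facts derives: P14, P30, P22, P9, P31, P13, P27, P23, P29, P6, P2, P7, P11, P36, P33.
The only rule concluding P24 is R11, which needs P15; that is never established.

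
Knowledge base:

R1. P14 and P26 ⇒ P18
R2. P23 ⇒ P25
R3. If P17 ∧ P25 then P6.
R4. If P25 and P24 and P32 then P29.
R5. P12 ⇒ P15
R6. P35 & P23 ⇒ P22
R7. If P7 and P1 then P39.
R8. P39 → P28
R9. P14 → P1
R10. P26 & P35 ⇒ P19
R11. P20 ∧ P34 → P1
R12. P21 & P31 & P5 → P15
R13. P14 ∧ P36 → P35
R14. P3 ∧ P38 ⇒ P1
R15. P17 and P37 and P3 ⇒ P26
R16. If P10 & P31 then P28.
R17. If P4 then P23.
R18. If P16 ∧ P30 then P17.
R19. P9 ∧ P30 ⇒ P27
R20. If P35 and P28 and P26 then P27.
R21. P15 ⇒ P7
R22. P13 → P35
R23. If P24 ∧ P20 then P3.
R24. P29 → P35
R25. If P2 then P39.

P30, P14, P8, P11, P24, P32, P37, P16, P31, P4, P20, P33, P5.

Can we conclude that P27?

Forward chaining from the given facts derives: P1, P23, P17, P3, P25, P6, P29, P26, P35, P18, P22, P19.
Rules concluding P27: R19 needs P9; R20 needs P28 — none of these are established.

No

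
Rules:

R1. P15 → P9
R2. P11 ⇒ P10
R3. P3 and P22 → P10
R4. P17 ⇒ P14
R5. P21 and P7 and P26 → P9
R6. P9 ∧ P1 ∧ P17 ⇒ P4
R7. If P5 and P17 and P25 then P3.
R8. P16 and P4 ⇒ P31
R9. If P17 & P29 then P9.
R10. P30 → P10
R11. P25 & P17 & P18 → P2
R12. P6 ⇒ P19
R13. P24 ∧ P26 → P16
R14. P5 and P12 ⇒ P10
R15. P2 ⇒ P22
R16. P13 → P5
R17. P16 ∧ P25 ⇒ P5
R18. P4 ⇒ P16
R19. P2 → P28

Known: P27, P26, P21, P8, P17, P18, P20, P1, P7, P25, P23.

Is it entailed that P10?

P9  (by R5: P21, P7, P26)
P4  (by R6: P9, P1, P17)
P2  (by R11: P25, P17, P18)
P22  (by R15: P2)
P16  (by R18: P4)
P5  (by R17: P16, P25)
P3  (by R7: P5, P17, P25)
P10  (by R3: P3, P22)

Yes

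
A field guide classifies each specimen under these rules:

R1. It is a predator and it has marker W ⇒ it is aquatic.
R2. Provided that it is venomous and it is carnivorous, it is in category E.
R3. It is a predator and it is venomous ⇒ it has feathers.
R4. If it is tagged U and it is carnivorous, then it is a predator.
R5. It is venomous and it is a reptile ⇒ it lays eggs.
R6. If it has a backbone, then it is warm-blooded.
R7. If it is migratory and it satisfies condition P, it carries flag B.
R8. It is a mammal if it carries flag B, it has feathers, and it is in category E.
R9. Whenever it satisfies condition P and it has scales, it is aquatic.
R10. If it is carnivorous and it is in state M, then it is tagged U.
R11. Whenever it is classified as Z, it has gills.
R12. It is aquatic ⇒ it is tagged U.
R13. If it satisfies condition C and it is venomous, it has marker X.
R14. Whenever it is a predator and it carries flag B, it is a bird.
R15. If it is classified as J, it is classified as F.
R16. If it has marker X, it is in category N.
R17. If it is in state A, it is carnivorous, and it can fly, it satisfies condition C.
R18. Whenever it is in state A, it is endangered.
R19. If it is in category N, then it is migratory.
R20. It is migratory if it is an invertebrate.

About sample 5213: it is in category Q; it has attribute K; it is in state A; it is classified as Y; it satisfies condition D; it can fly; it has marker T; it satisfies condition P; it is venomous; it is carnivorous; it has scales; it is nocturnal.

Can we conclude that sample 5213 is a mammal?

By R2 (it is venomous, it is carnivorous): it is in category E.
By R9 (it satisfies condition P, it has scales): it is aquatic.
By R12 (it is aquatic): it is tagged U.
By R17 (it is in state A, it is carnivorous, it can fly): it satisfies condition C.
By R4 (it is tagged U, it is carnivorous): it is a predator.
By R13 (it satisfies condition C, it is venomous): it has marker X.
By R16 (it has marker X): it is in category N.
By R19 (it is in category N): it is migratory.
By R3 (it is a predator, it is venomous): it has feathers.
By R7 (it is migratory, it satisfies condition P): it carries flag B.
By R8 (it carries flag B, it has feathers, it is in category E): it is a mammal.

Yes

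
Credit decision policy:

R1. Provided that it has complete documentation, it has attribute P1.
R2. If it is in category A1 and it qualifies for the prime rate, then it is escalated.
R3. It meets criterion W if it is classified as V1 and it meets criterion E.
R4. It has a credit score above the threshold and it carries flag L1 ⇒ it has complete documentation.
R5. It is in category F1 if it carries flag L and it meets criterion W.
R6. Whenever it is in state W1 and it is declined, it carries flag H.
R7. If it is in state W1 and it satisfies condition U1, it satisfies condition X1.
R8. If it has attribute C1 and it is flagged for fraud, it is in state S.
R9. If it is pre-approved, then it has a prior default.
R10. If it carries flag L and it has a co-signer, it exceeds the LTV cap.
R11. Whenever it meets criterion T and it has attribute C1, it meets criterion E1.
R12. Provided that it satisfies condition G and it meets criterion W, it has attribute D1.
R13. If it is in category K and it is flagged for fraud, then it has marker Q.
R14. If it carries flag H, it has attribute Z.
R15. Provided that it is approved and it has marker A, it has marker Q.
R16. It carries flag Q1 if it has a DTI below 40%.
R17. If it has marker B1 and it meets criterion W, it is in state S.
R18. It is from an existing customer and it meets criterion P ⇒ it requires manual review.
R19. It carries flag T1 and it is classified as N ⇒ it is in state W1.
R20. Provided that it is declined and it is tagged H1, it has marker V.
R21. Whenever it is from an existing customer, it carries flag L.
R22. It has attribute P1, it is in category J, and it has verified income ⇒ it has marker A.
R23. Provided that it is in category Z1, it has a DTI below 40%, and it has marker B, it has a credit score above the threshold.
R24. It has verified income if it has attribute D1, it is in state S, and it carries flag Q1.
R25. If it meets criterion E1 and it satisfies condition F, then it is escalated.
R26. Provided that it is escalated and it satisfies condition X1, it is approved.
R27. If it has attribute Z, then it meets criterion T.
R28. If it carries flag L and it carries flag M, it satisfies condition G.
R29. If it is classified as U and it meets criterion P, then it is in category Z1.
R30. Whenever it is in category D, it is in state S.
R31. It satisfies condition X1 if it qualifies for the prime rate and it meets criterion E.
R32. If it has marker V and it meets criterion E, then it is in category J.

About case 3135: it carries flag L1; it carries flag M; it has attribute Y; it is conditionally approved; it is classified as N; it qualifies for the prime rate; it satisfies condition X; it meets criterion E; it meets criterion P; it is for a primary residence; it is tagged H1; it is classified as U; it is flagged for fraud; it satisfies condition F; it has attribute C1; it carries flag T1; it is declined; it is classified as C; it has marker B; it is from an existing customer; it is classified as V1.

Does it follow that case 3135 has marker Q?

Forward chaining from the given facts derives: meets criterion W, is in state S, requires manual review, is in state W1, has marker V, carries flag L, satisfies condition G, is in category Z1, satisfies condition X1, is in category J, is in category F1, carries flag H, has attribute D1, has attribute Z, meets criterion T, meets criterion E1, is escalated, is approved.
Rules concluding "it has marker Q": R13 needs "it is in category K"; R15 needs "it has marker A" — none of these are established.

No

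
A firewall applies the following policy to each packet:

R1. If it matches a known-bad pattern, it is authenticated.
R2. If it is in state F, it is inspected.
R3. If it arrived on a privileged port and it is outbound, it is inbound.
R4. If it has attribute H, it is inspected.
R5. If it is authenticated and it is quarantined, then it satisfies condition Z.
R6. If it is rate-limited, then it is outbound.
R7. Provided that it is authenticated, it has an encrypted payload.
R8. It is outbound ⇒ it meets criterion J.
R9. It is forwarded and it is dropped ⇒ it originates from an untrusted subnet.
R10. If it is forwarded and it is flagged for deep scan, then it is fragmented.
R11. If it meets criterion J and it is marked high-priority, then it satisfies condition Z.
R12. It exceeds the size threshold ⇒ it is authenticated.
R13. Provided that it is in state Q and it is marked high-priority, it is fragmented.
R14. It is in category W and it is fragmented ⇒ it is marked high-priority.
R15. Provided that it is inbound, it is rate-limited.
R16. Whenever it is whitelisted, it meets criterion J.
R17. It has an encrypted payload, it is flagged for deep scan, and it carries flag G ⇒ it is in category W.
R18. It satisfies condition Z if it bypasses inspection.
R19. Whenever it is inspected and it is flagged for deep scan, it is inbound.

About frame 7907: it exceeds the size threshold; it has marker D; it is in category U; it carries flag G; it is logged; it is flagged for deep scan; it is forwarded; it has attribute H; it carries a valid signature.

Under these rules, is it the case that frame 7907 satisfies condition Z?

By R4 (it has attribute H): it is inspected.
By R10 (it is forwarded, it is flagged for deep scan): it is fragmented.
By R12 (it exceeds the size threshold): it is authenticated.
By R19 (it is inspected, it is flagged for deep scan): it is inbound.
By R7 (it is authenticated): it has an encrypted payload.
By R15 (it is inbound): it is rate-limited.
By R17 (it has an encrypted payload, it is flagged for deep scan, it carries flag G): it is in category W.
By R6 (it is rate-limited): it is outbound.
By R8 (it is outbound): it meets criterion J.
By R14 (it is in category W, it is fragmented): it is marked high-priority.
By R11 (it meets criterion J, it is marked high-priority): it satisfies condition Z.

Yes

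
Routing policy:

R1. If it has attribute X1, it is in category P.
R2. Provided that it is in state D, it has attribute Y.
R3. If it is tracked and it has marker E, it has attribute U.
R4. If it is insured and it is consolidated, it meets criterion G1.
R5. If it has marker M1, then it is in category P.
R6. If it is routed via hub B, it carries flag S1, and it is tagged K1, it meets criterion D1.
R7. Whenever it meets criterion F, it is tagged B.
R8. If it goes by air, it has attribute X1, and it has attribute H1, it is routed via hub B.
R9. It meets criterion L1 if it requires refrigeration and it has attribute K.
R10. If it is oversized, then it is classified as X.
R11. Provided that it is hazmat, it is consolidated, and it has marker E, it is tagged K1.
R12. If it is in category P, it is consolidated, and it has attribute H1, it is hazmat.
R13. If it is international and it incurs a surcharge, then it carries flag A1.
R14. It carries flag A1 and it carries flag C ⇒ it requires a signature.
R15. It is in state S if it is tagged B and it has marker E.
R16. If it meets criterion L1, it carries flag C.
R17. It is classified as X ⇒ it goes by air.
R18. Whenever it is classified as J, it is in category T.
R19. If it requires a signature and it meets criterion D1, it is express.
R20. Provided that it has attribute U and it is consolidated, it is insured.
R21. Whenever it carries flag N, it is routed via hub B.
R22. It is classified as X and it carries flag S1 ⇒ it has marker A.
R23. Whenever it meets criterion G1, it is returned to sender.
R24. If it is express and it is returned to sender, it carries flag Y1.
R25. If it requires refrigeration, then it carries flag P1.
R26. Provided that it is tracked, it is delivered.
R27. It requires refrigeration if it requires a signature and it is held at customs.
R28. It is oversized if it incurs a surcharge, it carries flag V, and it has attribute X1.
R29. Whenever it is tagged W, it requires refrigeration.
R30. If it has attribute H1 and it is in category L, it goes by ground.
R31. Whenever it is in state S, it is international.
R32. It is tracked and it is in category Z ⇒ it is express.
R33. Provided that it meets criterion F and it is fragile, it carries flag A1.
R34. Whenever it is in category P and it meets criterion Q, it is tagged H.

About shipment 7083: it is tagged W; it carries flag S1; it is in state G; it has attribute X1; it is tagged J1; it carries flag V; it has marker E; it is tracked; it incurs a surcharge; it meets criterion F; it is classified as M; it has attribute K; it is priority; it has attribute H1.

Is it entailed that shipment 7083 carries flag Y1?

Forward chaining from the given facts derives: is in category P, has attribute U, is tagged B, is in state S, is delivered, is oversized, requires refrigeration, is international, meets criterion L1, is classified as X, carries flag A1, carries flag C, goes by air, has marker A, carries flag P1, is routed via hub B, requires a signature.
The only rule concluding "it carries flag Y1" is R24, which needs "it is express"; that is never established.

No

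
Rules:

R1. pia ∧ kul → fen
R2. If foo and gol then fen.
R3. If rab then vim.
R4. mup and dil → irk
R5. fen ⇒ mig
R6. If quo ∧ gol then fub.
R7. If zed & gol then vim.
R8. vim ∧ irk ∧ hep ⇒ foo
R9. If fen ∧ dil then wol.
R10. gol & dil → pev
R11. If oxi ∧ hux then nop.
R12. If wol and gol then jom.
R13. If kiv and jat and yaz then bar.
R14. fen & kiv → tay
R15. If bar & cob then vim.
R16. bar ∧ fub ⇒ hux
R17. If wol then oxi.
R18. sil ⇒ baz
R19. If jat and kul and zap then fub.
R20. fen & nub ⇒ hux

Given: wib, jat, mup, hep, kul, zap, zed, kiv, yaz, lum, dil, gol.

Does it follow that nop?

irk  (by R4: mup, dil)
vim  (by R7: zed, gol)
foo  (by R8: vim, irk, hep)
bar  (by R13: kiv, jat, yaz)
fub  (by R19: jat, kul, zap)
fen  (by R2: foo, gol)
wol  (by R9: fen, dil)
hux  (by R16: bar, fub)
oxi  (by R17: wol)
nop  (by R11: oxi, hux)

Yes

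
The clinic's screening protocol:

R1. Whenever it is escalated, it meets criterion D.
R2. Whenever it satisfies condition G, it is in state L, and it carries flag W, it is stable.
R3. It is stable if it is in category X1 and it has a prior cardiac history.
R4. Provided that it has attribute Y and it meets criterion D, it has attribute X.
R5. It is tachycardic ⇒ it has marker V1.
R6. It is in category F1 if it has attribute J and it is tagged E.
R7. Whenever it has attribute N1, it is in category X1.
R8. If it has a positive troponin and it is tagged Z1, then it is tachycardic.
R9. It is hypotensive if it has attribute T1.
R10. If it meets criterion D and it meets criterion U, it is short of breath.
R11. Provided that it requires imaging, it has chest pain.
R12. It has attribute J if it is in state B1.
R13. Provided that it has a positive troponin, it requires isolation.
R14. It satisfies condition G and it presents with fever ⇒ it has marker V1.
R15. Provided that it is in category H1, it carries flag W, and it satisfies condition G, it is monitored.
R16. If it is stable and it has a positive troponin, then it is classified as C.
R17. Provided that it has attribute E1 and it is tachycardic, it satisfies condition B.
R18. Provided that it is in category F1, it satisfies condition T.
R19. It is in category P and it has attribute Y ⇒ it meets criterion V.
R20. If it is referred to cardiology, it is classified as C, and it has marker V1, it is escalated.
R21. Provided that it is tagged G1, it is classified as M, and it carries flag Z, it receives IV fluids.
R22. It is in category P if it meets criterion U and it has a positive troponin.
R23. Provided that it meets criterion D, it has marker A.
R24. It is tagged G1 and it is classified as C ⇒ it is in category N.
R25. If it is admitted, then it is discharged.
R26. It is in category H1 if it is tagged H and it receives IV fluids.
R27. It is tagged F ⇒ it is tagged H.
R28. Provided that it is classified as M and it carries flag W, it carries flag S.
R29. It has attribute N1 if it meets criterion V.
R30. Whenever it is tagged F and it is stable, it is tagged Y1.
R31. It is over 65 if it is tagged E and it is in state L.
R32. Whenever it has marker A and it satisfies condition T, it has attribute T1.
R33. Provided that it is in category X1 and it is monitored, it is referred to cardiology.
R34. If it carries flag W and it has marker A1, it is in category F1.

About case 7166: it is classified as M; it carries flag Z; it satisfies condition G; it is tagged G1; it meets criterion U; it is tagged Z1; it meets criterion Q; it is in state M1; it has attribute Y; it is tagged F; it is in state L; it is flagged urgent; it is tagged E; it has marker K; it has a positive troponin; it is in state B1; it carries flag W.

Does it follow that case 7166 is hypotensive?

By R2 (it satisfies condition G, it is in state L, it carries flag W): it is stable.
By R8 (it has a positive troponin, it is tagged Z1): it is tachycardic.
By R12 (it is in state B1): it has attribute J.
By R16 (it is stable, it has a positive troponin): it is classified as C.
By R21 (it is tagged G1, it is classified as M, it carries flag Z): it receives IV fluids.
By R22 (it meets criterion U, it has a positive troponin): it is in category P.
By R27 (it is tagged F): it is tagged H.
By R5 (it is tachycardic): it has marker V1.
By R6 (it has attribute J, it is tagged E): it is in category F1.
By R18 (it is in category F1): it satisfies condition T.
By R19 (it is in category P, it has attribute Y): it meets criterion V.
By R26 (it is tagged H, it receives IV fluids): it is in category H1.
By R29 (it meets criterion V): it has attribute N1.
By R7 (it has attribute N1): it is in category X1.
By R15 (it is in category H1, it carries flag W, it satisfies condition G): it is monitored.
By R33 (it is in category X1, it is monitored): it is referred to cardiology.
By R20 (it is referred to cardiology, it is classified as C, it has marker V1): it is escalated.
By R1 (it is escalated): it meets criterion D.
By R23 (it meets criterion D): it has marker A.
By R32 (it has marker A, it satisfies condition T): it has attribute T1.
By R9 (it has attribute T1): it is hypotensive.

Yes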